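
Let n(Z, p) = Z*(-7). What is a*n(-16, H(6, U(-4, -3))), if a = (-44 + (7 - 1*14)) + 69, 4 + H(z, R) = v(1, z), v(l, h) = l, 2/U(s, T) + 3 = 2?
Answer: 2016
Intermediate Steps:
U(s, T) = -2 (U(s, T) = 2/(-3 + 2) = 2/(-1) = 2*(-1) = -2)
H(z, R) = -3 (H(z, R) = -4 + 1 = -3)
n(Z, p) = -7*Z
a = 18 (a = (-44 + (7 - 14)) + 69 = (-44 - 7) + 69 = -51 + 69 = 18)
a*n(-16, H(6, U(-4, -3))) = 18*(-7*(-16)) = 18*112 = 2016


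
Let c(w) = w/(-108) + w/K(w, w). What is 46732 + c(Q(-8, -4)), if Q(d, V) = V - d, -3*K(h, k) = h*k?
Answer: 5046971/108 ≈ 46731.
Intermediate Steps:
K(h, k) = -h*k/3
c(w) = -3/w - w/108 (c(w) = w/(-108) + w/((-w*w/3)) = w*(-1/108) + w/((-w²/3)) = -w/108 + w*(-3/w²) = -w/108 - 3/w = -3/w - w/108)
46732 + c(Q(-8, -4)) = 46732 + (-3/(-4 - 1*(-8)) - (-4 - 1*(-8))/108) = 46732 + (-3/(-4 + 8) - (-4 + 8)/108) = 46732 + (-3/4 - 1/108*4) = 46732 + (-3*¼ - 1/27) = 46732 + (-¾ - 1/27) = 46732 - 85/108 = 5046971/108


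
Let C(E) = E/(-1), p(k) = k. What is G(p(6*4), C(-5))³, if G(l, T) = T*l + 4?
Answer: 1906624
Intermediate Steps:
C(E) = -E (C(E) = E*(-1) = -E)
G(l, T) = 4 + T*l
G(p(6*4), C(-5))³ = (4 + (-1*(-5))*(6*4))³ = (4 + 5*24)³ = (4 + 120)³ = 124³ = 1906624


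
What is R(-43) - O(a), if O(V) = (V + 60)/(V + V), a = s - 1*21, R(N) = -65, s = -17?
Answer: -2459/38 ≈ -64.711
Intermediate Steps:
a = -38 (a = -17 - 1*21 = -17 - 21 = -38)
O(V) = (60 + V)/(2*V) (O(V) = (60 + V)/((2*V)) = (60 + V)*(1/(2*V)) = (60 + V)/(2*V))
R(-43) - O(a) = -65 - (60 - 38)/(2*(-38)) = -65 - (-1)*22/(2*38) = -65 - 1*(-11/38) = -65 + 11/38 = -2459/38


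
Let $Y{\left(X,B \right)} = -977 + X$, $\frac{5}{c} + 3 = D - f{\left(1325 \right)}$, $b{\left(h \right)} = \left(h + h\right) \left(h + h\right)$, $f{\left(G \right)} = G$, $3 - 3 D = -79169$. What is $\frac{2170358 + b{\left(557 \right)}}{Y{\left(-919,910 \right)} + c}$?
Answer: $- \frac{85497628184}{47518811} \approx -1799.2$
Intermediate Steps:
$D = \frac{79172}{3}$ ($D = 1 - - \frac{79169}{3} = 1 + \frac{79169}{3} = \frac{79172}{3} \approx 26391.0$)
$b{\left(h \right)} = 4 h^{2}$ ($b{\left(h \right)} = 2 h 2 h = 4 h^{2}$)
$c = \frac{15}{75188}$ ($c = \frac{5}{-3 + \left(\frac{79172}{3} - 1325\right)} = \frac{5}{-3 + \frac{75197}{3}} = \frac{5}{\frac{75188}{3}} = 5 \cdot \frac{3}{75188} = \frac{15}{75188} \approx 0.0001995$)
$\frac{2170358 + b{\left(557 \right)}}{Y{\left(-919,910 \right)} + c} = \frac{2170358 + 4 \cdot 557^{2}}{\left(-977 - 919\right) + \frac{15}{75188}} = \frac{2170358 + 4 \cdot 310249}{-1896 + \frac{15}{75188}} = \frac{2170358 + 1240996}{- \frac{142556433}{75188}} = 3411354 \left(- \frac{75188}{142556433}\right) = - \frac{85497628184}{47518811}$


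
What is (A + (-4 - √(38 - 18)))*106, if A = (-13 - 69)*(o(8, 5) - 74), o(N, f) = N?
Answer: 573248 - 212*√5 ≈ 5.7277e+5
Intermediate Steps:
A = 5412 (A = (-13 - 69)*(8 - 74) = -82*(-66) = 5412)
(A + (-4 - √(38 - 18)))*106 = (5412 + (-4 - √(38 - 18)))*106 = (5412 + (-4 - √20))*106 = (5412 + (-4 - 2*√5))*106 = (5408 - 2*√5)*106 = 573248 - 212*√5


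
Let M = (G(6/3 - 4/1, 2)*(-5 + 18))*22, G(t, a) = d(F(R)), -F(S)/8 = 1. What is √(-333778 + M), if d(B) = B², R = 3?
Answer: I*√315474 ≈ 561.67*I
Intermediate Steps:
F(S) = -8 (F(S) = -8*1 = -8)
G(t, a) = 64 (G(t, a) = (-8)² = 64)
M = 18304 (M = (64*(-5 + 18))*22 = (64*13)*22 = 832*22 = 18304)
√(-333778 + M) = √(-333778 + 18304) = √(-315474) = I*√315474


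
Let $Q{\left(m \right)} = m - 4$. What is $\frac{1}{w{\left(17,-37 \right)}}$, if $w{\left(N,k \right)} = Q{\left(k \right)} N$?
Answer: $- \frac{1}{697} \approx -0.0014347$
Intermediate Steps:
$Q{\left(m \right)} = -4 + m$ ($Q{\left(m \right)} = m - 4 = -4 + m$)
$w{\left(N,k \right)} = N \left(-4 + k\right)$ ($w{\left(N,k \right)} = \left(-4 + k\right) N = N \left(-4 + k\right)$)
$\frac{1}{w{\left(17,-37 \right)}} = \frac{1}{17 \left(-4 - 37\right)} = \frac{1}{17 \left(-41\right)} = \frac{1}{-697} = - \frac{1}{697}$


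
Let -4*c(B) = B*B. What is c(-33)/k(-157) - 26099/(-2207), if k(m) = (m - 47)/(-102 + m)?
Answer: -200396591/600304 ≈ -333.83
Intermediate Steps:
c(B) = -B**2/4 (c(B) = -B*B/4 = -B**2/4)
k(m) = (-47 + m)/(-102 + m)
c(-33)/k(-157) - 26099/(-2207) = (-1/4*(-33)**2)/(((-47 - 157)/(-102 - 157))) - 26099/(-2207) = (-1/4*1089)/((-204/(-259))) - 26099*(-1/2207) = -1089/(4*((-1/259*(-204)))) + 26099/2207 = -1089/(4*204/259) + 26099/2207 = -1089/4*259/204 + 26099/2207 = -94017/272 + 26099/2207 = -200396591/600304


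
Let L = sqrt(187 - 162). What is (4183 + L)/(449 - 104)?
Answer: 1396/115 ≈ 12.139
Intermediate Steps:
L = 5 (L = sqrt(25) = 5)
(4183 + L)/(449 - 104) = (4183 + 5)/(449 - 104) = 4188/345 = 4188*(1/345) = 1396/115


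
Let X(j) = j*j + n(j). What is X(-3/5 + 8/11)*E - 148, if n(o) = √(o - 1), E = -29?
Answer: -449121/3025 - 116*I*√165/55 ≈ -148.47 - 27.092*I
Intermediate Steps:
n(o) = √(-1 + o)
X(j) = j² + √(-1 + j) (X(j) = j*j + √(-1 + j) = j² + √(-1 + j))
X(-3/5 + 8/11)*E - 148 = ((-3/5 + 8/11)² + √(-1 + (-3/5 + 8/11)))*(-29) - 148 = ((-3*⅕ + 8*(1/11))² + √(-1 + (-3*⅕ + 8*(1/11))))*(-29) - 148 = ((-⅗ + 8/11)² + √(-1 + (-⅗ + 8/11)))*(-29) - 148 = ((7/55)² + √(-1 + 7/55))*(-29) - 148 = (49/3025 + √(-48/55))*(-29) - 148 = (49/3025 + 4*I*√165/55)*(-29) - 148 = (-1421/3025 - 116*I*√165/55) - 148 = -449121/3025 - 116*I*√165/55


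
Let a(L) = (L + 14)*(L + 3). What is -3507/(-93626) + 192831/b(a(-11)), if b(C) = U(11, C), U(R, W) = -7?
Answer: -18053970657/655382 ≈ -27547.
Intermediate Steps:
a(L) = (3 + L)*(14 + L) (a(L) = (14 + L)*(3 + L) = (3 + L)*(14 + L))
b(C) = -7
-3507/(-93626) + 192831/b(a(-11)) = -3507/(-93626) + 192831/(-7) = -3507*(-1/93626) + 192831*(-1/7) = 3507/93626 - 192831/7 = -18053970657/655382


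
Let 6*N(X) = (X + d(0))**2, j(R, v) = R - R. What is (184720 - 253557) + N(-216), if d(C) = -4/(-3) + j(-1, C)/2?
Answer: -1651231/27 ≈ -61157.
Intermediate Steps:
j(R, v) = 0
d(C) = 4/3 (d(C) = -4/(-3) + 0/2 = -4*(-1/3) + 0*(1/2) = 4/3 + 0 = 4/3)
N(X) = (4/3 + X)**2/6 (N(X) = (X + 4/3)**2/6 = (4/3 + X)**2/6)
(184720 - 253557) + N(-216) = (184720 - 253557) + (4 + 3*(-216))**2/54 = -68837 + (4 - 648)**2/54 = -68837 + (1/54)*(-644)**2 = -68837 + (1/54)*414736 = -68837 + 207368/27 = -1651231/27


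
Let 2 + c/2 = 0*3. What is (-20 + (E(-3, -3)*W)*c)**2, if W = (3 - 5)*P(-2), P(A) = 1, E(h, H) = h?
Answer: 1936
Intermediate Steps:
c = -4 (c = -4 + 2*(0*3) = -4 + 2*0 = -4 + 0 = -4)
W = -2 (W = (3 - 5)*1 = -2*1 = -2)
(-20 + (E(-3, -3)*W)*c)**2 = (-20 - 3*(-2)*(-4))**2 = (-20 + 6*(-4))**2 = (-20 - 24)**2 = (-44)**2 = 1936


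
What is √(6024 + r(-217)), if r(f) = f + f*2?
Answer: 3*√597 ≈ 73.301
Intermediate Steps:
r(f) = 3*f (r(f) = f + 2*f = 3*f)
√(6024 + r(-217)) = √(6024 + 3*(-217)) = √(6024 - 651) = √5373 = 3*√597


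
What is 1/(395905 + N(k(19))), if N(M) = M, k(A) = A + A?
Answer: 1/395943 ≈ 2.5256e-6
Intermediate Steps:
k(A) = 2*A
1/(395905 + N(k(19))) = 1/(395905 + 2*19) = 1/(395905 + 38) = 1/395943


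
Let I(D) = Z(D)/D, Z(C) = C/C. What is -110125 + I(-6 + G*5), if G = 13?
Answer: -6497374/59 ≈ -1.1013e+5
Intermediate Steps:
Z(C) = 1
I(D) = 1/D
-110125 + I(-6 + G*5) = -110125 + 1/(-6 + 13*5) = -110125 + 1/(-6 + 65) = -110125 + 1/59 = -6497374/59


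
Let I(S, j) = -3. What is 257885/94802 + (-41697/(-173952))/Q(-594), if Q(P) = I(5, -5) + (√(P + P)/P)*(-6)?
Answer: 728411118173/275766124928 - 4633*I*√33/2908864 ≈ 2.6414 - 0.0091495*I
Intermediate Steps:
Q(P) = -3 - 6*√2/√P (Q(P) = -3 + (√(P + P)/P)*(-6) = -3 + (√(2*P)/P)*(-6) = -3 + ((√2*√P)/P)*(-6) = -3 + (√2/√P)*(-6) = -3 - 6*√2/√P)
257885/94802 + (-41697/(-173952))/Q(-594) = 257885/94802 + (-41697/(-173952))/(-3 - 6*√2/√(-594)) = 257885*(1/94802) + (-41697*(-1/173952))/(-3 - 6*√2*(-I*√66/198)) = 257885/94802 + 4633/(19328*(-3 + 2*I*√33/33))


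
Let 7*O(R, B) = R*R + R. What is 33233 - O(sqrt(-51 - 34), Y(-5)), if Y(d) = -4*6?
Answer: 232716/7 - I*sqrt(85)/7 ≈ 33245.0 - 1.3171*I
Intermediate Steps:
Y(d) = -24
O(R, B) = R/7 + R**2/7 (O(R, B) = (R*R + R)/7 = (R**2 + R)/7 = (R + R**2)/7 = R/7 + R**2/7)
33233 - O(sqrt(-51 - 34), Y(-5)) = 33233 - sqrt(-51 - 34)*(1 + sqrt(-51 - 34))/7 = 33233 - sqrt(-85)*(1 + sqrt(-85))/7 = 33233 - I*sqrt(85)*(1 + I*sqrt(85))/7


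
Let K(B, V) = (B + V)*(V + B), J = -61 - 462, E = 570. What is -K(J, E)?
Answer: -2209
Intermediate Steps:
J = -523
K(B, V) = (B + V)**2 (K(B, V) = (B + V)*(B + V) = (B + V)**2)
-K(J, E) = -(-523 + 570)**2 = -1*47**2 = -1*2209 = -2209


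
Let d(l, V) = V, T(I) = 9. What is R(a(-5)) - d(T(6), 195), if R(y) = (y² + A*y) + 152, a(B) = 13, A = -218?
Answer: -2708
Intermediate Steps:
R(y) = 152 + y² - 218*y (R(y) = (y² - 218*y) + 152 = 152 + y² - 218*y)
R(a(-5)) - d(T(6), 195) = (152 + 13² - 218*13) - 1*195 = (152 + 169 - 2834) - 195 = -2513 - 195 = -2708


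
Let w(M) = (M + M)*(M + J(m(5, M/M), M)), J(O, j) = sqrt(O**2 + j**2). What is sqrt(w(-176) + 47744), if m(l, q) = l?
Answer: 4*sqrt(6856 - 22*sqrt(31001)) ≈ 218.45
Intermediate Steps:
w(M) = 2*M*(M + sqrt(25 + M**2)) (w(M) = (M + M)*(M + sqrt(5**2 + M**2)) = (2*M)*(M + sqrt(25 + M**2)) = 2*M*(M + sqrt(25 + M**2)))
sqrt(w(-176) + 47744) = sqrt(2*(-176)*(-176 + sqrt(25 + (-176)**2)) + 47744) = sqrt(2*(-176)*(-176 + sqrt(25 + 30976)) + 47744) = sqrt(2*(-176)*(-176 + sqrt(31001)) + 47744) = sqrt((61952 - 352*sqrt(31001)) + 47744) = sqrt(109696 - 352*sqrt(31001))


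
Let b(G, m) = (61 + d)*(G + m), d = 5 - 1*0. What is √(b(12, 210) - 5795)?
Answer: √8857 ≈ 94.112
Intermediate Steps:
d = 5 (d = 5 + 0 = 5)
b(G, m) = 66*G + 66*m (b(G, m) = (61 + 5)*(G + m) = 66*(G + m) = 66*G + 66*m)
√(b(12, 210) - 5795) = √((66*12 + 66*210) - 5795) = √((792 + 13860) - 5795) = √(14652 - 5795) = √8857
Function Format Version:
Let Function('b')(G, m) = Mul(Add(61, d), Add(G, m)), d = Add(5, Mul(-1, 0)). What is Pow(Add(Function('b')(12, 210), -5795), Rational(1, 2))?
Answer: Pow(8857, Rational(1, 2)) ≈ 94.112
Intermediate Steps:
d = 5 (d = Add(5, 0) = 5)
Function('b')(G, m) = Add(Mul(66, G), Mul(66, m)) (Function('b')(G, m) = Mul(Add(61, 5), Add(G, m)) = Mul(66, Add(G, m)) = Add(Mul(66, G), Mul(66, m)))
Pow(Add(Function('b')(12, 210), -5795), Rational(1, 2)) = Pow(Add(Add(Mul(66, 12), Mul(66, 210)), -5795), Rational(1, 2)) = Pow(Add(Add(792, 13860), -5795), Rational(1, 2)) = Pow(Add(14652, -5795), Rational(1, 2)) = Pow(8857, Rational(1, 2))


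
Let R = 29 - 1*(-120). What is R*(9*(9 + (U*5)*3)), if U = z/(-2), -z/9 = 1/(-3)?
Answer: -36207/2 ≈ -18104.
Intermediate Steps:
z = 3 (z = -9/(-3) = -9*(-⅓) = 3)
U = -3/2 (U = 3/(-2) = 3*(-½) = -3/2 ≈ -1.5000)
R = 149 (R = 29 + 120 = 149)
R*(9*(9 + (U*5)*3)) = 149*(9*(9 - 3/2*5*3)) = 149*(9*(9 - 15/2*3)) = 149*(9*(9 - 45/2)) = 149*(9*(-27/2)) = 149*(-243/2) = -36207/2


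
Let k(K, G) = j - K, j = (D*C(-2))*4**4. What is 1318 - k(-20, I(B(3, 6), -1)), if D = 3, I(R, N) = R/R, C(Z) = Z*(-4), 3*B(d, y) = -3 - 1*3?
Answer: -4846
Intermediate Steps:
B(d, y) = -2 (B(d, y) = (-3 - 1*3)/3 = (-3 - 3)/3 = (1/3)*(-6) = -2)
C(Z) = -4*Z
I(R, N) = 1
j = 6144 (j = (3*(-4*(-2)))*4**4 = (3*8)*256 = 24*256 = 6144)
k(K, G) = 6144 - K
1318 - k(-20, I(B(3, 6), -1)) = 1318 - (6144 - 1*(-20)) = 1318 - (6144 + 20) = 1318 - 1*6164 = 1318 - 6164 = -4846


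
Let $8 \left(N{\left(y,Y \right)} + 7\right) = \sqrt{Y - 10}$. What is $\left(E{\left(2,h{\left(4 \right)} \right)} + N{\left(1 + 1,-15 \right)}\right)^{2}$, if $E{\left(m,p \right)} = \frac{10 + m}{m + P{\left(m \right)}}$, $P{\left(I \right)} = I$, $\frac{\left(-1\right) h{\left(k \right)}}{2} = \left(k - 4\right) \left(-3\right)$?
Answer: $\frac{999}{64} - 5 i \approx 15.609 - 5.0 i$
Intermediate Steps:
$N{\left(y,Y \right)} = -7 + \frac{\sqrt{-10 + Y}}{8}$ ($N{\left(y,Y \right)} = -7 + \frac{\sqrt{Y - 10}}{8} = -7 + \frac{\sqrt{-10 + Y}}{8}$)
$h{\left(k \right)} = -24 + 6 k$ ($h{\left(k \right)} = - 2 \left(k - 4\right) \left(-3\right) = - 2 \left(-4 + k\right) \left(-3\right) = - 2 \left(12 - 3 k\right) = -24 + 6 k$)
$E{\left(m,p \right)} = \frac{10 + m}{2 m}$ ($E{\left(m,p \right)} = \frac{10 + m}{m + m} = \frac{10 + m}{2 m}$)
$\left(E{\left(2,h{\left(4 \right)} \right)} + N{\left(1 + 1,-15 \right)}\right)^{2} = \left(\frac{10 + 2}{2 \cdot 2} - \left(7 - \frac{\sqrt{-10 - 15}}{8}\right)\right)^{2} = \left(\frac{1}{2} \cdot \frac{1}{2} \cdot 12 - \left(7 - \frac{\sqrt{-25}}{8}\right)\right)^{2} = \left(3 - \left(7 - \frac{5 i}{8}\right)\right)^{2} = \left(-4 + \frac{5 i}{8}\right)^{2}$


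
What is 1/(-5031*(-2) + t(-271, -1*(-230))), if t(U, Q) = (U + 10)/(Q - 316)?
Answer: 86/865593 ≈ 9.9354e-5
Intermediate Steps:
t(U, Q) = (10 + U)/(-316 + Q)
1/(-5031*(-2) + t(-271, -1*(-230))) = 1/(-5031*(-2) + (10 - 271)/(-316 - 1*(-230))) = 1/(10062 - 261/(-316 + 230)) = 1/(10062 - 261/(-86)) = 1/(10062 - 1/86*(-261)) = 1/(10062 + 261/86) = 1/(865593/86) = 86/865593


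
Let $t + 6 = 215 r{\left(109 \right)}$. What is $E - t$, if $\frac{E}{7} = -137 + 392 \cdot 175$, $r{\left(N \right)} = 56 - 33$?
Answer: $474302$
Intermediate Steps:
$r{\left(N \right)} = 23$ ($r{\left(N \right)} = 56 - 33 = 23$)
$E = 479241$ ($E = 7 \left(-137 + 392 \cdot 175\right) = 7 \left(-137 + 68600\right) = 7 \cdot 68463 = 479241$)
$t = 4939$ ($t = -6 + 215 \cdot 23 = -6 + 4945 = 4939$)
$E - t = 479241 - 4939 = 474302$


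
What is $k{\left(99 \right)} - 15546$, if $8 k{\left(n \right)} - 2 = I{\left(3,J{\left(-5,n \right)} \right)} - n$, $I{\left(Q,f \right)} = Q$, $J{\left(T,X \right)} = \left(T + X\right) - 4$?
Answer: $- \frac{62231}{4} \approx -15558.0$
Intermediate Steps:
$J{\left(T,X \right)} = -4 + T + X$
$k{\left(n \right)} = \frac{5}{8} - \frac{n}{8}$ ($k{\left(n \right)} = \frac{1}{4} + \frac{3 - n}{8} = \frac{1}{4} - \left(- \frac{3}{8} + \frac{n}{8}\right) = \frac{5}{8} - \frac{n}{8}$)
$k{\left(99 \right)} - 15546 = \left(\frac{5}{8} - \frac{99}{8}\right) - 15546 = - \frac{47}{4} - 15546 = - \frac{62231}{4}$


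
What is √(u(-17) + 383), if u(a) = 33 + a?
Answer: √399 ≈ 19.975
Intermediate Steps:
√(u(-17) + 383) = √((33 - 17) + 383) = √(16 + 383) = √399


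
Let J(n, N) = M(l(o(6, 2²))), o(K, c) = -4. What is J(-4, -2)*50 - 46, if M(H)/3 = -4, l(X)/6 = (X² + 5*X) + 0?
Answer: -646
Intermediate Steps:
l(X) = 6*X² + 30*X (l(X) = 6*((X² + 5*X) + 0) = 6*(X² + 5*X) = 6*X² + 30*X)
M(H) = -12 (M(H) = 3*(-4) = -12)
J(n, N) = -12
J(-4, -2)*50 - 46 = -12*50 - 46 = -600 - 46 = -646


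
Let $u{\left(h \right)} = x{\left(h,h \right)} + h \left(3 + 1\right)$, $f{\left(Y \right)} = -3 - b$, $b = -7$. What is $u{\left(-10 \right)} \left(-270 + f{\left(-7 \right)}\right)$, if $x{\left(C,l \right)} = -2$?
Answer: $11172$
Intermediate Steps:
$f{\left(Y \right)} = 4$ ($f{\left(Y \right)} = -3 - -7 = -3 + 7 = 4$)
$u{\left(h \right)} = -2 + 4 h$ ($u{\left(h \right)} = -2 + h \left(3 + 1\right) = -2 + h 4 = -2 + 4 h$)
$u{\left(-10 \right)} \left(-270 + f{\left(-7 \right)}\right) = \left(-2 + 4 \left(-10\right)\right) \left(-270 + 4\right) = \left(-2 - 40\right) \left(-266\right) = \left(-42\right) \left(-266\right) = 11172$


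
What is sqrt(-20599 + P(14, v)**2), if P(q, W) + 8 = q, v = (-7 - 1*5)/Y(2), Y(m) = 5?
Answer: I*sqrt(20563) ≈ 143.4*I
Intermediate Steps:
v = -12/5 (v = (-7 - 1*5)/5 = (-7 - 5)*(1/5) = -12*1/5 = -12/5 ≈ -2.4000)
P(q, W) = -8 + q
sqrt(-20599 + P(14, v)**2) = sqrt(-20599 + (-8 + 14)**2) = sqrt(-20599 + 6**2) = sqrt(-20599 + 36) = sqrt(-20563) = I*sqrt(20563)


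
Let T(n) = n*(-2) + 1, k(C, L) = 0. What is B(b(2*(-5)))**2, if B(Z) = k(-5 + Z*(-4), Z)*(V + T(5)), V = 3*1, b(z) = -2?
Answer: 0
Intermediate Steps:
V = 3
T(n) = 1 - 2*n (T(n) = -2*n + 1 = 1 - 2*n)
B(Z) = 0 (B(Z) = 0*(3 + (1 - 2*5)) = 0*(3 + (1 - 10)) = 0*(3 - 9) = 0*(-6) = 0)
B(b(2*(-5)))**2 = 0**2 = 0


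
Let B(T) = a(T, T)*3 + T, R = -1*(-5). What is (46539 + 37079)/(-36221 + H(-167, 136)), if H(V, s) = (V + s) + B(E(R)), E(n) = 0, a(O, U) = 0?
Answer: -41809/18126 ≈ -2.3066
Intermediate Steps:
R = 5
B(T) = T (B(T) = 0*3 + T = 0 + T = T)
H(V, s) = V + s (H(V, s) = (V + s) + 0 = V + s)
(46539 + 37079)/(-36221 + H(-167, 136)) = (46539 + 37079)/(-36221 + (-167 + 136)) = 83618/(-36221 - 31) = 83618/(-36252) = 83618*(-1/36252) = -41809/18126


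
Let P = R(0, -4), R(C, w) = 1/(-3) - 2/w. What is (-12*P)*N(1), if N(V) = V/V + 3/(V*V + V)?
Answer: -5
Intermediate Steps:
R(C, w) = -⅓ - 2/w (R(C, w) = 1*(-⅓) - 2/w = -⅓ - 2/w)
P = ⅙ (P = (⅓)*(-6 - 1*(-4))/(-4) = (⅓)*(-¼)*(-6 + 4) = (⅓)*(-¼)*(-2) = ⅙ ≈ 0.16667)
N(V) = 1 + 3/(V + V²) (N(V) = 1 + 3/(V² + V) = 1 + 3/(V + V²))
(-12*P)*N(1) = (-12*⅙)*((3 + 1 + 1²)/(1*(1 + 1))) = -2*(3 + 1 + 1)/2 = -2*5/2 = -5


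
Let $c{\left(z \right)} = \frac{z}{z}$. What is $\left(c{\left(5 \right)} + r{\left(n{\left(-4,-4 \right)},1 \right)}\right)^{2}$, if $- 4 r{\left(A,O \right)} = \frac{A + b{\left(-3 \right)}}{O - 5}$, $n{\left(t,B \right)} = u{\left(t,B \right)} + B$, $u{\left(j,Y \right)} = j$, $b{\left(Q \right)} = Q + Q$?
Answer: $\frac{1}{64} \approx 0.015625$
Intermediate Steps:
$b{\left(Q \right)} = 2 Q$
$c{\left(z \right)} = 1$
$n{\left(t,B \right)} = B + t$ ($n{\left(t,B \right)} = t + B = B + t$)
$r{\left(A,O \right)} = - \frac{-6 + A}{4 \left(-5 + O\right)}$ ($r{\left(A,O \right)} = - \frac{\left(A + 2 \left(-3\right)\right) \frac{1}{O - 5}}{4} = - \frac{\left(A - 6\right) \frac{1}{-5 + O}}{4} = - \frac{\left(-6 + A\right) \frac{1}{-5 + O}}{4} = - \frac{\frac{1}{-5 + O} \left(-6 + A\right)}{4} = - \frac{-6 + A}{4 \left(-5 + O\right)}$)
$\left(c{\left(5 \right)} + r{\left(n{\left(-4,-4 \right)},1 \right)}\right)^{2} = \left(1 + \frac{6 - \left(-4 - 4\right)}{4 \left(-5 + 1\right)}\right)^{2} = \left(1 + \frac{6 - -8}{4 \left(-4\right)}\right)^{2} = \left(1 + \frac{1}{4} \left(- \frac{1}{4}\right) \left(6 + 8\right)\right)^{2} = \left(1 + \frac{1}{4} \left(- \frac{1}{4}\right) 14\right)^{2} = \left(1 - \frac{7}{8}\right)^{2} = \left(\frac{1}{8}\right)^{2} = \frac{1}{64}$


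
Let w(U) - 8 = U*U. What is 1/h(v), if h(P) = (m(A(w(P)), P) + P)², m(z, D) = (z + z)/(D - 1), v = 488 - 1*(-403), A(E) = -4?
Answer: 198025/157205113081 ≈ 1.2597e-6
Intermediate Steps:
w(U) = 8 + U² (w(U) = 8 + U*U = 8 + U²)
v = 891 (v = 488 + 403 = 891)
m(z, D) = 2*z/(-1 + D) (m(z, D) = (2*z)/(-1 + D) = 2*z/(-1 + D))
h(P) = (P - 8/(-1 + P))² (h(P) = (2*(-4)/(-1 + P) + P)² = (-8/(-1 + P) + P)² = (P - 8/(-1 + P))²)
1/h(v) = 1/((891 - 8/(-1 + 891))²) = 1/((891 - 8/890)²) = 1/((891 - 8*1/890)²) = 1/((891 - 4/445)²) = 1/((396491/445)²) = 1/(157205113081/198025) = 198025/157205113081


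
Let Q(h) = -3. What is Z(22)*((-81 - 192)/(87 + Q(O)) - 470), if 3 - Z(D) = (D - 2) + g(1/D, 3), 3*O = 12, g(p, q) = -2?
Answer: 28395/4 ≈ 7098.8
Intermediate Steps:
O = 4 (O = (⅓)*12 = 4)
Z(D) = 7 - D (Z(D) = 3 - ((D - 2) - 2) = 3 - ((-2 + D) - 2) = 3 - (-4 + D) = 3 + (4 - D) = 7 - D)
Z(22)*((-81 - 192)/(87 + Q(O)) - 470) = (7 - 1*22)*((-81 - 192)/(87 - 3) - 470) = (7 - 22)*(-273/84 - 470) = -15*(-273*1/84 - 470) = -15*(-13/4 - 470) = -15*(-1893/4) = 28395/4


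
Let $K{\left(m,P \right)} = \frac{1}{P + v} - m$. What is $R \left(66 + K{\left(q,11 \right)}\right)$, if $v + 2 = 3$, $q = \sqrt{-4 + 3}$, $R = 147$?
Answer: $\frac{38857}{4} - 147 i \approx 9714.3 - 147.0 i$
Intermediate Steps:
$q = i$ ($q = \sqrt{-1} = i \approx 1.0 i$)
$v = 1$ ($v = -2 + 3 = 1$)
$K{\left(m,P \right)} = \frac{1}{1 + P} - m$ ($K{\left(m,P \right)} = \frac{1}{P + 1} - m = \frac{1}{1 + P} - m$)
$R \left(66 + K{\left(q,11 \right)}\right) = 147 \left(66 + \frac{1 - i - 11 i}{1 + 11}\right) = 147 \left(66 + \frac{1 - i - 11 i}{12}\right) = 147 \left(66 + \frac{1 - 12 i}{12}\right) = 147 \left(66 + \left(\frac{1}{12} - i\right)\right) = 147 \left(\frac{793}{12} - i\right) = \frac{38857}{4} - 147 i$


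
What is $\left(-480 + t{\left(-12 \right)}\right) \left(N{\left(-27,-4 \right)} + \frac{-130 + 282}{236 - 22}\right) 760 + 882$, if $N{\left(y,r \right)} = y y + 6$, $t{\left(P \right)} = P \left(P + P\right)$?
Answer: $- \frac{11486873946}{107} \approx -1.0735 \cdot 10^{8}$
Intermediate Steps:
$t{\left(P \right)} = 2 P^{2}$ ($t{\left(P \right)} = P 2 P = 2 P^{2}$)
$N{\left(y,r \right)} = 6 + y^{2}$ ($N{\left(y,r \right)} = y^{2} + 6 = 6 + y^{2}$)
$\left(-480 + t{\left(-12 \right)}\right) \left(N{\left(-27,-4 \right)} + \frac{-130 + 282}{236 - 22}\right) 760 + 882 = \left(-480 + 2 \left(-12\right)^{2}\right) \left(\left(6 + \left(-27\right)^{2}\right) + \frac{-130 + 282}{236 - 22}\right) 760 + 882 = \left(-480 + 2 \cdot 144\right) \left(\left(6 + 729\right) + \frac{152}{214}\right) 760 + 882 = \left(-480 + 288\right) \left(735 + 152 \cdot \frac{1}{214}\right) 760 + 882 = - 192 \left(735 + \frac{76}{107}\right) 760 + 882 = \left(-192\right) \frac{78721}{107} \cdot 760 + 882 = \left(- \frac{15114432}{107}\right) 760 + 882 = - \frac{11486968320}{107} + 882 = - \frac{11486873946}{107}$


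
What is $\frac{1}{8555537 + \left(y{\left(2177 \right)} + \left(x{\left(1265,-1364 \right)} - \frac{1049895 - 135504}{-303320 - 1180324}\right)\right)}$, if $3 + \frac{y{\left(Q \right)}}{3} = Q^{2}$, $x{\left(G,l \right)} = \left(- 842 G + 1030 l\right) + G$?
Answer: $\frac{494548}{10041663916837} \approx 4.925 \cdot 10^{-8}$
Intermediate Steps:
$x{\left(G,l \right)} = - 841 G + 1030 l$
$y{\left(Q \right)} = -9 + 3 Q^{2}$
$\frac{1}{8555537 + \left(y{\left(2177 \right)} + \left(x{\left(1265,-1364 \right)} - \frac{1049895 - 135504}{-303320 - 1180324}\right)\right)} = \frac{1}{8555537 - \left(2468794 - 14217987 + \frac{1049895 - 135504}{-303320 - 1180324}\right)} = \frac{1}{8555537 + \left(\left(-9 + 3 \cdot 4739329\right) - \left(2468785 + \frac{914391}{-1483644}\right)\right)} = \frac{1}{8555537 + \left(\left(-9 + 14217987\right) - \left(2468785 + 914391 \left(- \frac{1}{1483644}\right)\right)\right)} = \frac{1}{8555537 + \left(14217978 - \frac{1220932379383}{494548}\right)} = \frac{1}{8555537 + \frac{5810540204561}{494548}} = \frac{1}{\frac{10041663916837}{494548}} = \frac{494548}{10041663916837}$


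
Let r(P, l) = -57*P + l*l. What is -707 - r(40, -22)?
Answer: 1089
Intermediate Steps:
r(P, l) = l**2 - 57*P (r(P, l) = -57*P + l**2 = l**2 - 57*P)
-707 - r(40, -22) = -707 - ((-22)**2 - 57*40) = -707 - (484 - 2280) = -707 - 1*(-1796) = -707 + 1796 = 1089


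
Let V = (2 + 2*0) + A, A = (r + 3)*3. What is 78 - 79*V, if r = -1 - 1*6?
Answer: 868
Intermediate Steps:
r = -7 (r = -1 - 6 = -7)
A = -12 (A = (-7 + 3)*3 = -4*3 = -12)
V = -10 (V = (2 + 2*0) - 12 = (2 + 0) - 12 = 2 - 12 = -10)
78 - 79*V = 78 - 79*(-10) = 78 + 790 = 868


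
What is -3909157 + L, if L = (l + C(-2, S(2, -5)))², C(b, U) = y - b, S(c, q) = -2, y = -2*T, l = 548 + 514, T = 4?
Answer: -2794021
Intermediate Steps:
l = 1062
y = -8 (y = -2*4 = -8)
C(b, U) = -8 - b
L = 1115136 (L = (1062 + (-8 - 1*(-2)))² = (1062 + (-8 + 2))² = (1062 - 6)² = 1056² = 1115136)
-3909157 + L = -3909157 + 1115136 = -2794021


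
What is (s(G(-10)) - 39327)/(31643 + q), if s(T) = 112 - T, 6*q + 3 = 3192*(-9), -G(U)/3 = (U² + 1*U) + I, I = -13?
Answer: -77968/53709 ≈ -1.4517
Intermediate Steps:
G(U) = 39 - 3*U - 3*U² (G(U) = -3*((U² + 1*U) - 13) = -3*((U² + U) - 13) = -3*((U + U²) - 13) = -3*(-13 + U + U²) = 39 - 3*U - 3*U²)
q = -9577/2 (q = -½ + (3192*(-9))/6 = -½ + (⅙)*(-28728) = -½ - 4788 = -9577/2 ≈ -4788.5)
(s(G(-10)) - 39327)/(31643 + q) = ((112 - (39 - 3*(-10) - 3*(-10)²)) - 39327)/(31643 - 9577/2) = ((112 - (39 + 30 - 3*100)) - 39327)/(53709/2) = ((112 - (39 + 30 - 300)) - 39327)*(2/53709) = ((112 - 1*(-231)) - 39327)*(2/53709) = ((112 + 231) - 39327)*(2/53709) = (343 - 39327)*(2/53709) = -38984*2/53709 = -77968/53709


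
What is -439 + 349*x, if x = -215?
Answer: -75474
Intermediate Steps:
-439 + 349*x = -439 + 349*(-215) = -439 - 75035 = -75474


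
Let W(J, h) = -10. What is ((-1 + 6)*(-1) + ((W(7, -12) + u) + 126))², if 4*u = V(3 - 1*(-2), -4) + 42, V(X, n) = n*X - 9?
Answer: 208849/16 ≈ 13053.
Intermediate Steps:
V(X, n) = -9 + X*n (V(X, n) = X*n - 9 = -9 + X*n)
u = 13/4 (u = ((-9 + (3 - 1*(-2))*(-4)) + 42)/4 = ((-9 + (3 + 2)*(-4)) + 42)/4 = ((-9 + 5*(-4)) + 42)/4 = ((-9 - 20) + 42)/4 = (-29 + 42)/4 = (¼)*13 = 13/4 ≈ 3.2500)
((-1 + 6)*(-1) + ((W(7, -12) + u) + 126))² = ((-1 + 6)*(-1) + ((-10 + 13/4) + 126))² = (5*(-1) + (-27/4 + 126))² = (-5 + 477/4)² = (457/4)² = 208849/16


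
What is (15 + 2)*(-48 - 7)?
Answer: -935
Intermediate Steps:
(15 + 2)*(-48 - 7) = 17*(-55) = -935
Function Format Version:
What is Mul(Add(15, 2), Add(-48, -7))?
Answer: -935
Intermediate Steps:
Mul(Add(15, 2), Add(-48, -7)) = Mul(17, -55) = -935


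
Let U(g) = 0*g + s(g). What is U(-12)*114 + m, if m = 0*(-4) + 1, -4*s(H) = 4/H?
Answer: 21/2 ≈ 10.500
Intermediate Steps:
s(H) = -1/H
U(g) = -1/g (U(g) = 0*g - 1/g = 0 - 1/g = -1/g)
m = 1 (m = 0 + 1 = 1)
U(-12)*114 + m = -1/(-12)*114 + 1 = -1*(-1/12)*114 + 1 = (1/12)*114 + 1 = 19/2 + 1 = 21/2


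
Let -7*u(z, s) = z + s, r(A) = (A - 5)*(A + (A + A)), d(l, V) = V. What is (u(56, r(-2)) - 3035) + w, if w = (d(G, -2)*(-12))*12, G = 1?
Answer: -2761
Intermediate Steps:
r(A) = 3*A*(-5 + A) (r(A) = (-5 + A)*(A + 2*A) = (-5 + A)*(3*A) = 3*A*(-5 + A))
w = 288 (w = -2*(-12)*12 = 24*12 = 288)
u(z, s) = -s/7 - z/7 (u(z, s) = -(z + s)/7 = -(s + z)/7 = -s/7 - z/7)
(u(56, r(-2)) - 3035) + w = ((-3*(-2)*(-5 - 2)/7 - 1/7*56) - 3035) + 288 = ((-3*(-2)*(-7)/7 - 8) - 3035) + 288 = ((-1/7*42 - 8) - 3035) + 288 = ((-6 - 8) - 3035) + 288 = (-14 - 3035) + 288 = -3049 + 288 = -2761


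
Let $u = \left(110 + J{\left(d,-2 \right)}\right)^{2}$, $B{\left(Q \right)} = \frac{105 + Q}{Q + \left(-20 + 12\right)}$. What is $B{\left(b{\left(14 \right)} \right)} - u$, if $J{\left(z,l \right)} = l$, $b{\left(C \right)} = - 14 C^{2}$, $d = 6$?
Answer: $- \frac{32096689}{2752} \approx -11663.0$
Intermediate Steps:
$B{\left(Q \right)} = \frac{105 + Q}{-8 + Q}$ ($B{\left(Q \right)} = \frac{105 + Q}{Q - 8} = \frac{105 + Q}{-8 + Q}$)
$u = 11664$ ($u = \left(110 - 2\right)^{2} = 108^{2} = 11664$)
$B{\left(b{\left(14 \right)} \right)} - u = \frac{105 - 14 \cdot 14^{2}}{-8 - 14 \cdot 14^{2}} - 11664 = \frac{105 - 2744}{-8 - 2744} - 11664 = \frac{1}{-2752} \left(-2639\right) - 11664 = \left(- \frac{1}{2752}\right) \left(-2639\right) - 11664 = \frac{2639}{2752} - 11664 = - \frac{32096689}{2752}$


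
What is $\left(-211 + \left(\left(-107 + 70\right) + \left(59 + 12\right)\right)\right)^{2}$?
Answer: $31329$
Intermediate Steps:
$\left(-211 + \left(\left(-107 + 70\right) + \left(59 + 12\right)\right)\right)^{2} = \left(-211 + \left(-37 + 71\right)\right)^{2} = \left(-211 + 34\right)^{2} = \left(-177\right)^{2} = 31329$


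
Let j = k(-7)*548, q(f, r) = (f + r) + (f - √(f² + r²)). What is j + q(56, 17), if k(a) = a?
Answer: -3707 - 5*√137 ≈ -3765.5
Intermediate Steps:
q(f, r) = r - √(f² + r²) + 2*f
j = -3836 (j = -7*548 = -3836)
j + q(56, 17) = -3836 + (17 - √(56² + 17²) + 2*56) = -3836 + (17 - √(3136 + 289) + 112) = -3836 + (17 - √3425 + 112) = -3836 + (17 - 5*√137 + 112) = -3836 + (129 - 5*√137) = -3707 - 5*√137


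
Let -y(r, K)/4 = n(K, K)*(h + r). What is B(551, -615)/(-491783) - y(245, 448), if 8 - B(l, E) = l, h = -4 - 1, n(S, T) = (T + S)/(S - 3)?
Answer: 84602461383/43768687 ≈ 1932.9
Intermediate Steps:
n(S, T) = (S + T)/(-3 + S)
h = -5
B(l, E) = 8 - l
y(r, K) = -8*K*(-5 + r)/(-3 + K) (y(r, K) = -4*(K + K)/(-3 + K)*(-5 + r) = -4*(2*K)/(-3 + K)*(-5 + r) = -4*2*K/(-3 + K)*(-5 + r) = -8*K*(-5 + r)/(-3 + K))
B(551, -615)/(-491783) - y(245, 448) = (8 - 1*551)/(-491783) - 8*448*(5 - 1*245)/(-3 + 448) = (8 - 551)*(-1/491783) - 8*448*(5 - 245)/445 = -543*(-1/491783) - 8*448*(-240)/445 = 543/491783 - 1*(-172032/89) = 543/491783 + 172032/89 = 84602461383/43768687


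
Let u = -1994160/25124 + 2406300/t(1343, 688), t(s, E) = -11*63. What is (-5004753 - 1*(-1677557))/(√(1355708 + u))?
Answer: -1663598*√48604638924177/4053426647 ≈ -2861.3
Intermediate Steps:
t(s, E) = -693
u = -42588040/11991 (u = -1994160/25124 + 2406300/(-693) = -1994160*1/25124 + 2406300*(-1/693) = -498540/6281 - 802100/231 = -42588040/11991 ≈ -3551.7)
(-5004753 - 1*(-1677557))/(√(1355708 + u)) = (-5004753 - 1*(-1677557))/(√(1355708 - 42588040/11991)) = (-5004753 + 1677557)/(√(16213706588/11991)) = -3327196*√48604638924177/8106853294 = -1663598*√48604638924177/4053426647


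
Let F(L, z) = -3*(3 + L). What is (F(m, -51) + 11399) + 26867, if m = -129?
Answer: 38644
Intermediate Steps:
F(L, z) = -9 - 3*L
(F(m, -51) + 11399) + 26867 = ((-9 - 3*(-129)) + 11399) + 26867 = ((-9 + 387) + 11399) + 26867 = (378 + 11399) + 26867 = 11777 + 26867 = 38644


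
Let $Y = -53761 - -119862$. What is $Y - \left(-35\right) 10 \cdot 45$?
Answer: $81851$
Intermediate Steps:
$Y = 66101$ ($Y = -53761 + 119862 = 66101$)
$Y - \left(-35\right) 10 \cdot 45 = 66101 - \left(-35\right) 10 \cdot 45 = 66101 - \left(-350\right) 45 = 66101 - -15750 = 66101 + 15750 = 81851$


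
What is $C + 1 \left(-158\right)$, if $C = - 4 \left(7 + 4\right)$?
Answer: $-202$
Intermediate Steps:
$C = -44$ ($C = \left(-4\right) 11 = -44$)
$C + 1 \left(-158\right) = -44 + 1 \left(-158\right) = -44 - 158 = -202$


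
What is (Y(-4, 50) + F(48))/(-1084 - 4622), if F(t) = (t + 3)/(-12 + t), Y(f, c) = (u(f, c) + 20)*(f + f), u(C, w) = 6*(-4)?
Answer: -401/68472 ≈ -0.0058564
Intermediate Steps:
u(C, w) = -24
Y(f, c) = -8*f (Y(f, c) = (-24 + 20)*(f + f) = -8*f)
F(t) = (3 + t)/(-12 + t)
(Y(-4, 50) + F(48))/(-1084 - 4622) = (-8*(-4) + (3 + 48)/(-12 + 48))/(-1084 - 4622) = (32 + 51/36)/(-5706) = (32 + (1/36)*51)*(-1/5706) = (32 + 17/12)*(-1/5706) = (401/12)*(-1/5706) = -401/68472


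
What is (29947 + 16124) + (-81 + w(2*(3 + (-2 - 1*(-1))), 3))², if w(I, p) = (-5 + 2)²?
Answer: 51255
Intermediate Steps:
w(I, p) = 9 (w(I, p) = (-3)² = 9)
(29947 + 16124) + (-81 + w(2*(3 + (-2 - 1*(-1))), 3))² = (29947 + 16124) + (-81 + 9)² = 46071 + (-72)² = 46071 + 5184 = 51255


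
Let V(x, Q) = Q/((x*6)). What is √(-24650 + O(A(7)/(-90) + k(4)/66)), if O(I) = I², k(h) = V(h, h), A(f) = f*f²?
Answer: I*√96580993319/1980 ≈ 156.96*I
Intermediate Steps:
V(x, Q) = Q/(6*x) (V(x, Q) = Q/((6*x)) = Q*(1/(6*x)) = Q/(6*x))
A(f) = f³
k(h) = ⅙ (k(h) = h/(6*h) = ⅙)
√(-24650 + O(A(7)/(-90) + k(4)/66)) = √(-24650 + (7³/(-90) + (⅙)/66)²) = √(-24650 + (343*(-1/90) + (⅙)*(1/66))²) = √(-24650 + (-343/90 + 1/396)²) = √(-24650 + (-7541/1980)²) = √(-24650 + 56866681/3920400) = √(-96580993319/3920400) = I*√96580993319/1980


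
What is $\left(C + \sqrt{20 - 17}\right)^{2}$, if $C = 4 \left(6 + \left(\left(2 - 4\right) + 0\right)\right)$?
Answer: $\left(16 + \sqrt{3}\right)^{2} \approx 314.43$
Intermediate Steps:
$C = 16$ ($C = 4 \left(6 + \left(-2 + 0\right)\right) = 4 \left(6 - 2\right) = 4 \cdot 4 = 16$)
$\left(C + \sqrt{20 - 17}\right)^{2} = \left(16 + \sqrt{20 - 17}\right)^{2} = \left(16 + \sqrt{3}\right)^{2}$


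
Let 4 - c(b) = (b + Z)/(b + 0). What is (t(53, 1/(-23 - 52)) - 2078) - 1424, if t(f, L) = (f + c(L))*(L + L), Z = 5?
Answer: -263512/75 ≈ -3513.5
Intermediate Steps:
c(b) = 4 - (5 + b)/b (c(b) = 4 - (b + 5)/(b + 0) = 4 - (5 + b)/b)
t(f, L) = 2*L*(3 + f - 5/L) (t(f, L) = (f + (3 - 5/L))*(L + L) = (3 + f - 5/L)*(2*L) = 2*L*(3 + f - 5/L))
(t(53, 1/(-23 - 52)) - 2078) - 1424 = ((-10 + 2*(3 + 53)/(-23 - 52)) - 2078) - 1424 = ((-10 + 2*56/(-75)) - 2078) - 1424 = ((-10 + 2*(-1/75)*56) - 2078) - 1424 = ((-10 - 112/75) - 2078) - 1424 = (-862/75 - 2078) - 1424 = -156712/75 - 1424 = -263512/75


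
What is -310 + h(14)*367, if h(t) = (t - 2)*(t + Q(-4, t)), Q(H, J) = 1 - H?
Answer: 83366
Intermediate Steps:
h(t) = (-2 + t)*(5 + t) (h(t) = (t - 2)*(t + (1 - 1*(-4))) = (-2 + t)*(t + (1 + 4)) = (-2 + t)*(t + 5) = (-2 + t)*(5 + t))
-310 + h(14)*367 = -310 + (-10 + 14² + 3*14)*367 = -310 + (-10 + 196 + 42)*367 = -310 + 228*367 = -310 + 83676 = 83366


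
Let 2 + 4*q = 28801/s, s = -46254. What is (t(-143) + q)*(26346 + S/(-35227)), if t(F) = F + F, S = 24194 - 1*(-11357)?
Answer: -49220217776352035/6517558632 ≈ -7.5519e+6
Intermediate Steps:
S = 35551 (S = 24194 + 11357 = 35551)
t(F) = 2*F
q = -121309/185016 (q = -½ + (28801/(-46254))/4 = -½ + (28801*(-1/46254))/4 = -½ + (¼)*(-28801/46254) = -½ - 28801/185016 = -121309/185016 ≈ -0.65567)
(t(-143) + q)*(26346 + S/(-35227)) = (2*(-143) - 121309/185016)*(26346 + 35551/(-35227)) = (-286 - 121309/185016)*(26346 + 35551*(-1/35227)) = -53035885*(26346 - 35551/35227)/185016 = -53035885/185016*928054991/35227 = -49220217776352035/6517558632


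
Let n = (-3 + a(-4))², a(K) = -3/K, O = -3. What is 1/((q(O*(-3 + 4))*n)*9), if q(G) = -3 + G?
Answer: -8/2187 ≈ -0.0036580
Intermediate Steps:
n = 81/16 (n = (-3 - 3/(-4))² = (-3 - 3*(-¼))² = (-3 + ¾)² = (-9/4)² = 81/16 ≈ 5.0625)
1/((q(O*(-3 + 4))*n)*9) = 1/(((-3 - 3*(-3 + 4))*(81/16))*9) = 1/(((-3 - 3*1)*(81/16))*9) = 1/(((-3 - 3)*(81/16))*9) = 1/(-6*81/16*9) = 1/(-243/8*9) = 1/(-2187/8) = -8/2187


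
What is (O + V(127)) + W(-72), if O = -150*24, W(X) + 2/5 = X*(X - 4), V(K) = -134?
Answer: 8688/5 ≈ 1737.6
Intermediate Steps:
W(X) = -2/5 + X*(-4 + X) (W(X) = -2/5 + X*(X - 4) = -2/5 + X*(-4 + X))
O = -3600
(O + V(127)) + W(-72) = (-3600 - 134) + (-2/5 + (-72)**2 - 4*(-72)) = -3734 + (-2/5 + 5184 + 288) = -3734 + 27358/5 = 8688/5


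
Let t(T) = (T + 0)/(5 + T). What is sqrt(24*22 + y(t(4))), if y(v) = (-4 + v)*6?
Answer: 4*sqrt(285)/3 ≈ 22.509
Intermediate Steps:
t(T) = T/(5 + T)
y(v) = -24 + 6*v
sqrt(24*22 + y(t(4))) = sqrt(24*22 + (-24 + 6*(4/(5 + 4)))) = sqrt(528 + (-24 + 6*(4/9))) = sqrt(528 + (-24 + 8/3)) = sqrt(528 - 64/3) = sqrt(1520/3) = 4*sqrt(285)/3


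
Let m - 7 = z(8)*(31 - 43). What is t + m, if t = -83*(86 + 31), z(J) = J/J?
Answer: -9716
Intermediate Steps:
z(J) = 1
t = -9711 (t = -83*117 = -9711)
m = -5 (m = 7 + 1*(31 - 43) = 7 + 1*(-12) = 7 - 12 = -5)
t + m = -9711 - 5 = -9716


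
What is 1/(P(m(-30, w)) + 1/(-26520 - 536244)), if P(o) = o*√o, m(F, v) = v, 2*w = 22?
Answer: 562764/421532118515375 + 3483736516656*√11/421532118515375 ≈ 0.027410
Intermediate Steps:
w = 11 (w = (½)*22 = 11)
P(o) = o^(3/2)
1/(P(m(-30, w)) + 1/(-26520 - 536244)) = 1/(11^(3/2) + 1/(-26520 - 536244)) = 1/(11*√11 + 1/(-562764)) = 1/(11*√11 - 1/562764) = 1/(-1/562764 + 11*√11)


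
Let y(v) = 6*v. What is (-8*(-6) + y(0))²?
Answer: 2304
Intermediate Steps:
(-8*(-6) + y(0))² = (-8*(-6) + 6*0)² = (48 + 0)² = 48² = 2304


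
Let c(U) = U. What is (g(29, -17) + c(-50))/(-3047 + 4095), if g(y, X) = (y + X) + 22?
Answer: -2/131 ≈ -0.015267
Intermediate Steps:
g(y, X) = 22 + X + y (g(y, X) = (X + y) + 22 = 22 + X + y)
(g(29, -17) + c(-50))/(-3047 + 4095) = ((22 - 17 + 29) - 50)/(-3047 + 4095) = (34 - 50)/1048 = -16*1/1048 = -2/131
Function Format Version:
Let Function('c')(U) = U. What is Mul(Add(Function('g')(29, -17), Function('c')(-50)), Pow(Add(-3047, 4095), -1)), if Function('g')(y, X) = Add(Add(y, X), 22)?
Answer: Rational(-2, 131) ≈ -0.015267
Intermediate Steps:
Function('g')(y, X) = Add(22, X, y) (Function('g')(y, X) = Add(Add(X, y), 22) = Add(22, X, y))
Mul(Add(Function('g')(29, -17), Function('c')(-50)), Pow(Add(-3047, 4095), -1)) = Mul(Add(Add(22, -17, 29), -50), Pow(Add(-3047, 4095), -1)) = Mul(Add(34, -50), Pow(1048, -1)) = Mul(-16, Rational(1, 1048)) = Rational(-2, 131)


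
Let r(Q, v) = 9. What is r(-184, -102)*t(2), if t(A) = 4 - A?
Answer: 18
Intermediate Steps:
r(-184, -102)*t(2) = 9*(4 - 1*2) = 9*(4 - 2) = 9*2 = 18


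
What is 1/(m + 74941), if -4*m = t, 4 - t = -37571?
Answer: 4/262189 ≈ 1.5256e-5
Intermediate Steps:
t = 37575 (t = 4 - 1*(-37571) = 4 + 37571 = 37575)
m = -37575/4 (m = -¼*37575 = -37575/4 ≈ -9393.8)
1/(m + 74941) = 1/(-37575/4 + 74941) = 1/(262189/4) = 4/262189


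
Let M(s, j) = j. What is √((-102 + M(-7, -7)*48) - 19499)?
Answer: I*√19937 ≈ 141.2*I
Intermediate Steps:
√((-102 + M(-7, -7)*48) - 19499) = √((-102 - 7*48) - 19499) = √((-102 - 336) - 19499) = √(-438 - 19499) = √(-19937) = I*√19937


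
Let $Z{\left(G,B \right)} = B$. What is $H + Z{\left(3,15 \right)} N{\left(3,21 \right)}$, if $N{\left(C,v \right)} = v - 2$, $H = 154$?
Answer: $439$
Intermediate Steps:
$N{\left(C,v \right)} = -2 + v$
$H + Z{\left(3,15 \right)} N{\left(3,21 \right)} = 154 + 15 \left(-2 + 21\right) = 154 + 15 \cdot 19 = 154 + 285 = 439$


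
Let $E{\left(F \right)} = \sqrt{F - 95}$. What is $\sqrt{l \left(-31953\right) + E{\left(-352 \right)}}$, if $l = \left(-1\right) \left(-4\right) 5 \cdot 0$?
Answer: $\sqrt[4]{-447} \approx 3.2513 + 3.2513 i$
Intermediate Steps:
$E{\left(F \right)} = \sqrt{-95 + F}$
$l = 0$ ($l = 4 \cdot 5 \cdot 0 = 20 \cdot 0 = 0$)
$\sqrt{l \left(-31953\right) + E{\left(-352 \right)}} = \sqrt{0 \left(-31953\right) + \sqrt{-95 - 352}} = \sqrt{0 + \sqrt{-447}} = \sqrt{0 + i \sqrt{447}} = \sqrt{i \sqrt{447}} = \sqrt[4]{447} \sqrt{i}$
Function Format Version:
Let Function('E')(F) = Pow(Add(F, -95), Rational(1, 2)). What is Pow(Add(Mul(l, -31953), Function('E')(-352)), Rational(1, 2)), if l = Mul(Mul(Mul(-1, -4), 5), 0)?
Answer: Pow(-447, Rational(1, 4)) ≈ Add(3.2513, Mul(3.2513, I))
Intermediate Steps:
Function('E')(F) = Pow(Add(-95, F), Rational(1, 2))
l = 0 (l = Mul(Mul(4, 5), 0) = Mul(20, 0) = 0)
Pow(Add(Mul(l, -31953), Function('E')(-352)), Rational(1, 2)) = Pow(Add(Mul(0, -31953), Pow(Add(-95, -352), Rational(1, 2))), Rational(1, 2)) = Pow(Add(0, Pow(-447, Rational(1, 2))), Rational(1, 2)) = Pow(Add(0, Mul(I, Pow(447, Rational(1, 2)))), Rational(1, 2)) = Pow(Mul(I, Pow(447, Rational(1, 2))), Rational(1, 2)) = Mul(Pow(447, Rational(1, 4)), Pow(I, Rational(1, 2)))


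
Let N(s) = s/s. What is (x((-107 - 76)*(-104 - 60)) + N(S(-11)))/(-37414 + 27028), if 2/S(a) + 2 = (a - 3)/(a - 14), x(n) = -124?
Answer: 41/3462 ≈ 0.011843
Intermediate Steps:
S(a) = 2/(-2 + (-3 + a)/(-14 + a)) (S(a) = 2/(-2 + (a - 3)/(a - 14)) = 2/(-2 + (-3 + a)/(-14 + a)))
N(s) = 1
(x((-107 - 76)*(-104 - 60)) + N(S(-11)))/(-37414 + 27028) = (-124 + 1)/(-37414 + 27028) = -123/(-10386) = -123*(-1/10386) = 41/3462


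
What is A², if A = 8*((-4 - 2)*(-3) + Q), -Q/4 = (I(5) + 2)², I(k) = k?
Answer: 2027776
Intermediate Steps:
Q = -196 (Q = -4*(5 + 2)² = -4*7² = -4*49 = -196)
A = -1424 (A = 8*((-4 - 2)*(-3) - 196) = 8*(-6*(-3) - 196) = 8*(18 - 196) = 8*(-178) = -1424)
A² = (-1424)² = 2027776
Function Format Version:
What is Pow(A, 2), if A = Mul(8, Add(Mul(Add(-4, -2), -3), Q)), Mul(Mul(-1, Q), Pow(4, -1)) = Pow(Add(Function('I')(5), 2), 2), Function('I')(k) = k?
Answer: 2027776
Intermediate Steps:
Q = -196 (Q = Mul(-4, Pow(Add(5, 2), 2)) = Mul(-4, Pow(7, 2)) = Mul(-4, 49) = -196)
A = -1424 (A = Mul(8, Add(Mul(Add(-4, -2), -3), -196)) = Mul(8, Add(Mul(-6, -3), -196)) = Mul(8, Add(18, -196)) = Mul(8, -178) = -1424)
Pow(A, 2) = Pow(-1424, 2) = 2027776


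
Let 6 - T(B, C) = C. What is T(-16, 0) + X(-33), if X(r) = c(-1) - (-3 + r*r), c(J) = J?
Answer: -1081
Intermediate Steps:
T(B, C) = 6 - C
X(r) = 2 - r² (X(r) = -1 - (-3 + r*r) = -1 - (-3 + r²) = -1 + (3 - r²) = 2 - r²)
T(-16, 0) + X(-33) = (6 - 1*0) + (2 - 1*(-33)²) = (6 + 0) + (2 - 1*1089) = 6 + (2 - 1089) = 6 - 1087 = -1081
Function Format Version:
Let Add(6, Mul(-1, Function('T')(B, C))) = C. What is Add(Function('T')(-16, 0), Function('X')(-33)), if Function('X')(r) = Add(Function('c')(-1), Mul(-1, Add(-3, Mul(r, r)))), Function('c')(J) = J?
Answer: -1081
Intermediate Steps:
Function('T')(B, C) = Add(6, Mul(-1, C))
Function('X')(r) = Add(2, Mul(-1, Pow(r, 2))) (Function('X')(r) = Add(-1, Mul(-1, Add(-3, Mul(r, r)))) = Add(-1, Mul(-1, Add(-3, Pow(r, 2)))) = Add(-1, Add(3, Mul(-1, Pow(r, 2)))) = Add(2, Mul(-1, Pow(r, 2))))
Add(Function('T')(-16, 0), Function('X')(-33)) = Add(Add(6, Mul(-1, 0)), Add(2, Mul(-1, Pow(-33, 2)))) = Add(Add(6, 0), Add(2, Mul(-1, 1089))) = Add(6, Add(2, -1089)) = Add(6, -1087) = -1081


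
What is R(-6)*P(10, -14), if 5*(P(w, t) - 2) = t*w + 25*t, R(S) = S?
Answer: 576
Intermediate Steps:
P(w, t) = 2 + 5*t + t*w/5 (P(w, t) = 2 + (t*w + 25*t)/5 = 2 + (25*t + t*w)/5 = 2 + (5*t + t*w/5) = 2 + 5*t + t*w/5)
R(-6)*P(10, -14) = -6*(2 + 5*(-14) + (⅕)*(-14)*10) = -6*(2 - 70 - 28) = -6*(-96) = 576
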